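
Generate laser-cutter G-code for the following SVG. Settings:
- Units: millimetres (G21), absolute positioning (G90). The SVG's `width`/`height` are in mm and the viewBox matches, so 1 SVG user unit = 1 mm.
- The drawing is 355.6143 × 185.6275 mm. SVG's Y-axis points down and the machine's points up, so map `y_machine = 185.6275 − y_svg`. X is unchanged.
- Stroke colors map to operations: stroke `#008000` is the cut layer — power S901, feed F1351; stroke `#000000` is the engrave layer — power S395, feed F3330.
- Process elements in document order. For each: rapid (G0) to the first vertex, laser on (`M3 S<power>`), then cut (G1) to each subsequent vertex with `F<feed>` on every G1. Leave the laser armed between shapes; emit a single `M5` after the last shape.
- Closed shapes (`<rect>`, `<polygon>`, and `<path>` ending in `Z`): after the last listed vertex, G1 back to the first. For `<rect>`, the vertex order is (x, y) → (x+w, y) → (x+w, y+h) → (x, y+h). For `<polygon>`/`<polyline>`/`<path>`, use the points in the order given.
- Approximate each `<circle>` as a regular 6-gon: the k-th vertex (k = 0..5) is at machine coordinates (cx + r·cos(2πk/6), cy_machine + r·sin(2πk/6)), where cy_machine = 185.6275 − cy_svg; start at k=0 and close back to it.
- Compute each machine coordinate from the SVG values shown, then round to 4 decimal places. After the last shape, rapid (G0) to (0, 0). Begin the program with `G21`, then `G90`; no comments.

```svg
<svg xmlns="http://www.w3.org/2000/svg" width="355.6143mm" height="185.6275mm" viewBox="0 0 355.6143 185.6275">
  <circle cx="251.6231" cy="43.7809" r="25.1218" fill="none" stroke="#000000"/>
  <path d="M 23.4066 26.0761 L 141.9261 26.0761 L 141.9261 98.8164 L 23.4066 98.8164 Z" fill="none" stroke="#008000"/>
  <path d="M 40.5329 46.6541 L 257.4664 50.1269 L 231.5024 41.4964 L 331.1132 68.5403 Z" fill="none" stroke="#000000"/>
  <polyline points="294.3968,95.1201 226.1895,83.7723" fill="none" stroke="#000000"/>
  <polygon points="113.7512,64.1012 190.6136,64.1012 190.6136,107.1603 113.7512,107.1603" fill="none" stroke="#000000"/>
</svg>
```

G21
G90
G0 X276.7449 Y141.8466
M3 S395
G1 X264.1840 Y163.6027 F3330
G1 X239.0622 Y163.6027 F3330
G1 X226.5013 Y141.8466 F3330
G1 X239.0622 Y120.0905 F3330
G1 X264.1840 Y120.0905 F3330
G1 X276.7449 Y141.8466 F3330
G0 X23.4066 Y159.5514
M3 S901
G1 X141.9261 Y159.5514 F1351
G1 X141.9261 Y86.8111 F1351
G1 X23.4066 Y86.8111 F1351
G1 X23.4066 Y159.5514 F1351
G0 X40.5329 Y138.9734
M3 S395
G1 X257.4664 Y135.5006 F3330
G1 X231.5024 Y144.1311 F3330
G1 X331.1132 Y117.0872 F3330
G1 X40.5329 Y138.9734 F3330
G0 X294.3968 Y90.5074
M3 S395
G1 X226.1895 Y101.8552 F3330
G0 X113.7512 Y121.5263
M3 S395
G1 X190.6136 Y121.5263 F3330
G1 X190.6136 Y78.4672 F3330
G1 X113.7512 Y78.4672 F3330
G1 X113.7512 Y121.5263 F3330
M5
G0 X0.0000 Y0.0000

viewBox `0 0 355.6143 185.6275` with mm width/height → 1 unit = 1 mm. Flip: y_m = 185.6275 − y_svg.

**Shape 1** — `<circle>` circle, stroke `#000000` → engrave (S395, F3330). Machine vertices: (276.7449,141.8466) → (264.1840,163.6027) → (239.0622,163.6027) → (226.5013,141.8466) → (239.0622,120.0905) → (264.1840,120.0905) → (276.7449,141.8466). Closed: final G1 returns to the first vertex.

**Shape 2** — `<path>` rectangle, stroke `#008000` → cut (S901, F1351). Machine vertices: (23.4066,159.5514) → (141.9261,159.5514) → (141.9261,86.8111) → (23.4066,86.8111) → (23.4066,159.5514). Closed: final G1 returns to the first vertex.

**Shape 3** — `<path>` closed polygon, stroke `#000000` → engrave (S395, F3330). Machine vertices: (40.5329,138.9734) → (257.4664,135.5006) → (231.5024,144.1311) → (331.1132,117.0872) → (40.5329,138.9734). Closed: final G1 returns to the first vertex.

**Shape 4** — `<polyline>` line segment, stroke `#000000` → engrave (S395, F3330). Machine vertices: (294.3968,90.5074) → (226.1895,101.8552). Open path.

**Shape 5** — `<polygon>` rectangle, stroke `#000000` → engrave (S395, F3330). Machine vertices: (113.7512,121.5263) → (190.6136,121.5263) → (190.6136,78.4672) → (113.7512,78.4672) → (113.7512,121.5263). Closed: final G1 returns to the first vertex.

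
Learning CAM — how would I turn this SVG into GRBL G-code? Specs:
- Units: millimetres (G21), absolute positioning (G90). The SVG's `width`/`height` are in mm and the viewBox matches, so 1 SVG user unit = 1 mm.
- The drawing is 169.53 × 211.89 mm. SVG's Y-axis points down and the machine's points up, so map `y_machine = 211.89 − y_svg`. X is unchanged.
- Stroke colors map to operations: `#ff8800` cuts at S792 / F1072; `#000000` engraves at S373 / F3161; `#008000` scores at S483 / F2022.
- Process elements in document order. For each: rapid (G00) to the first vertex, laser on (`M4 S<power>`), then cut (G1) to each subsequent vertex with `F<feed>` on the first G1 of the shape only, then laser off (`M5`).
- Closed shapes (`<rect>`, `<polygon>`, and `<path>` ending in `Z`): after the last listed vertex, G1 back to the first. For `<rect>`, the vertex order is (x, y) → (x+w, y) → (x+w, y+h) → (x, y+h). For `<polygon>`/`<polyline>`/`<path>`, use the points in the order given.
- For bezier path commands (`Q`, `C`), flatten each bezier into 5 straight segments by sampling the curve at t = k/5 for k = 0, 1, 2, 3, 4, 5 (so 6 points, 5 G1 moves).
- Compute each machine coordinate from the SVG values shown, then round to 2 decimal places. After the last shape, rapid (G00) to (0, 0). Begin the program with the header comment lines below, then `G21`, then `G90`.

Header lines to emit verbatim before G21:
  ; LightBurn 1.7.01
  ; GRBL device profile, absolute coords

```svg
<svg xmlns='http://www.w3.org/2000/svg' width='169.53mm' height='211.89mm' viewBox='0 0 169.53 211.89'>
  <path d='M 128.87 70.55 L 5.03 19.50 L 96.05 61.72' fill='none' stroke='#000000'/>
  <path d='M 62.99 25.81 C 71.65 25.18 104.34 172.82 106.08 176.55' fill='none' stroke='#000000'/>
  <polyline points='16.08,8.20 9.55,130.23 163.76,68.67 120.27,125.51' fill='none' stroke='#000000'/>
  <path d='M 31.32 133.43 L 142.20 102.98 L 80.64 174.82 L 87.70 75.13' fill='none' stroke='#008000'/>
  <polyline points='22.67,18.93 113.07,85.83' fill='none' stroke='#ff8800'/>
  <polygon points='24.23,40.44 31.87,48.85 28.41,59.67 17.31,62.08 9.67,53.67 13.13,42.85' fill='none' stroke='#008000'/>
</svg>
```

viewBox `0 0 169.53 211.89` with mm width/height → 1 unit = 1 mm. Flip: y_m = 211.89 − y_svg.

**Shape 1** — `<path>` open polyline, stroke `#000000` → engrave (S373, F3161). Machine vertices: (128.87,141.34) → (5.03,192.39) → (96.05,150.17). Open path.

**Shape 2** — `<path>` cubic bezier, stroke `#000000` → engrave (S373, F3161). Control points (SVG): P0=(62.99,25.81), P1=(71.65,25.18), P2=(104.34,172.82), P3=(106.08,176.55); sampled at t=k/5. Machine vertices: (62.99,186.08) → (70.63,171.00) → (81.40,134.37) → (92.65,90.19) → (101.76,52.51) → (106.08,35.34). Open path.

**Shape 3** — `<polyline>` open polyline, stroke `#000000` → engrave (S373, F3161). Machine vertices: (16.08,203.69) → (9.55,81.66) → (163.76,143.22) → (120.27,86.38). Open path.

**Shape 4** — `<path>` open polyline, stroke `#008000` → score (S483, F2022). Machine vertices: (31.32,78.46) → (142.20,108.91) → (80.64,37.07) → (87.70,136.76). Open path.

**Shape 5** — `<polyline>` line segment, stroke `#ff8800` → cut (S792, F1072). Machine vertices: (22.67,192.96) → (113.07,126.06). Open path.

**Shape 6** — `<polygon>` regular polygon, stroke `#008000` → score (S483, F2022). Machine vertices: (24.23,171.45) → (31.87,163.04) → (28.41,152.22) → (17.31,149.81) → (9.67,158.22) → (13.13,169.04) → (24.23,171.45). Closed: final G1 returns to the first vertex.

; LightBurn 1.7.01
; GRBL device profile, absolute coords
G21
G90
G00 X128.87 Y141.34
M4 S373
G1 X5.03 Y192.39 F3161
G1 X96.05 Y150.17
M5
G00 X62.99 Y186.08
M4 S373
G1 X70.63 Y171.00 F3161
G1 X81.40 Y134.37
G1 X92.65 Y90.19
G1 X101.76 Y52.51
G1 X106.08 Y35.34
M5
G00 X16.08 Y203.69
M4 S373
G1 X9.55 Y81.66 F3161
G1 X163.76 Y143.22
G1 X120.27 Y86.38
M5
G00 X31.32 Y78.46
M4 S483
G1 X142.20 Y108.91 F2022
G1 X80.64 Y37.07
G1 X87.70 Y136.76
M5
G00 X22.67 Y192.96
M4 S792
G1 X113.07 Y126.06 F1072
M5
G00 X24.23 Y171.45
M4 S483
G1 X31.87 Y163.04 F2022
G1 X28.41 Y152.22
G1 X17.31 Y149.81
G1 X9.67 Y158.22
G1 X13.13 Y169.04
G1 X24.23 Y171.45
M5
G00 X0.00 Y0.00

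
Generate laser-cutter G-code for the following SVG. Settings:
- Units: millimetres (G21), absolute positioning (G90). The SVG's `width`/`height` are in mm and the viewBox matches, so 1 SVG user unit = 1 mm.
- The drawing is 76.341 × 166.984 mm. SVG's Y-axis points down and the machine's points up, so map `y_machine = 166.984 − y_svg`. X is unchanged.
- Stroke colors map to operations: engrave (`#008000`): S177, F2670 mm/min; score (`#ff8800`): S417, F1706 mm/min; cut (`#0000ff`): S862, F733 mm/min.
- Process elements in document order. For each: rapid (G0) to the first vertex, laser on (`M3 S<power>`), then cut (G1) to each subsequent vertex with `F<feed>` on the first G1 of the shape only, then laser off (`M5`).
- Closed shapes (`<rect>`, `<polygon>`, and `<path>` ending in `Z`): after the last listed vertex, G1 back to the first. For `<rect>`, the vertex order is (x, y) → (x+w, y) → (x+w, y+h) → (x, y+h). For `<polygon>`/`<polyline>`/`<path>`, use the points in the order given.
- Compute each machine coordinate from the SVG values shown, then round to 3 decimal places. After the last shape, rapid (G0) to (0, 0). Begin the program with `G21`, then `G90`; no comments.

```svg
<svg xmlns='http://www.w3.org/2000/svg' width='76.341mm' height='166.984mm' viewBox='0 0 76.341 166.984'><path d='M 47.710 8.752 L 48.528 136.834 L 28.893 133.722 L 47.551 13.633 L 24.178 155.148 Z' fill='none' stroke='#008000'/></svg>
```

G21
G90
G0 X47.710 Y158.232
M3 S177
G1 X48.528 Y30.150 F2670
G1 X28.893 Y33.262
G1 X47.551 Y153.351
G1 X24.178 Y11.836
G1 X47.710 Y158.232
M5
G0 X0.000 Y0.000

Since the viewBox matches the mm dimensions, user units are millimetres directly. The only transform is the Y-flip y_m = 166.984 − y_svg.

Shape 1 is a closed polygon drawn with `<path>`. Its stroke #008000 means engrave at S177, F2670. After flipping Y the toolpath is (47.710,158.232) → (48.528,30.150) → (28.893,33.262) → (47.551,153.351) → (24.178,11.836) → (47.710,158.232), returning to the start.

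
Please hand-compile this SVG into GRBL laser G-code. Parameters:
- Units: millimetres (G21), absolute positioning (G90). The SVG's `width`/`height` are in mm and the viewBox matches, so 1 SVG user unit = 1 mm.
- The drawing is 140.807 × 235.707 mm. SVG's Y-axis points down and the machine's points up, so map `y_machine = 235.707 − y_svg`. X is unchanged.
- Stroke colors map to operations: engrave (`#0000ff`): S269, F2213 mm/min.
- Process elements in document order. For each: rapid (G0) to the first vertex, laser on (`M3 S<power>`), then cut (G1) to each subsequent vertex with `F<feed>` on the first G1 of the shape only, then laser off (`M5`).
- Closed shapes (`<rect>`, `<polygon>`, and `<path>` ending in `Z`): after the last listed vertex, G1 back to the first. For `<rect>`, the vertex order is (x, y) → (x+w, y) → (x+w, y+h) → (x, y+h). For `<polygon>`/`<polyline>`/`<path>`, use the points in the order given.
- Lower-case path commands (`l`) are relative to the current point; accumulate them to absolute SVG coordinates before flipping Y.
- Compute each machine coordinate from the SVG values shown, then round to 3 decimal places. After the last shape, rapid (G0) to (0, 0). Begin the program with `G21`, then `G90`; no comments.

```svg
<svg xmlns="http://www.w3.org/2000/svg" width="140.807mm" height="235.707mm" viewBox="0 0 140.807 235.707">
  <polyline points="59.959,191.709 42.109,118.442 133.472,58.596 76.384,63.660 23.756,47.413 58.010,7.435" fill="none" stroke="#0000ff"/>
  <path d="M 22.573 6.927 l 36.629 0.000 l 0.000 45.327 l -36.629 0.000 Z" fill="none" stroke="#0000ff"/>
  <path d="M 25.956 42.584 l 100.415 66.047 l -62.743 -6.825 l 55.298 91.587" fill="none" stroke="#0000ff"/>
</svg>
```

Since the viewBox matches the mm dimensions, user units are millimetres directly. The only transform is the Y-flip y_m = 235.707 − y_svg.

Shape 1 is a open polyline drawn with `<polyline>`. Its stroke #0000ff means engrave at S269, F2213. After flipping Y the toolpath is (59.959,43.998) → (42.109,117.265) → (133.472,177.111) → (76.384,172.047) → (23.756,188.294) → (58.010,228.272).

Shape 2 is a rectangle drawn with `<path>`. Its stroke #0000ff means engrave at S269, F2213. After flipping Y the toolpath is (22.573,228.780) → (59.202,228.780) → (59.202,183.453) → (22.573,183.453) → (22.573,228.780), returning to the start.

Shape 3 is a open polyline drawn with `<path>`. Its stroke #0000ff means engrave at S269, F2213. After flipping Y the toolpath is (25.956,193.123) → (126.371,127.076) → (63.628,133.901) → (118.926,42.314).

G21
G90
G0 X59.959 Y43.998
M3 S269
G1 X42.109 Y117.265 F2213
G1 X133.472 Y177.111
G1 X76.384 Y172.047
G1 X23.756 Y188.294
G1 X58.010 Y228.272
M5
G0 X22.573 Y228.780
M3 S269
G1 X59.202 Y228.780 F2213
G1 X59.202 Y183.453
G1 X22.573 Y183.453
G1 X22.573 Y228.780
M5
G0 X25.956 Y193.123
M3 S269
G1 X126.371 Y127.076 F2213
G1 X63.628 Y133.901
G1 X118.926 Y42.314
M5
G0 X0.000 Y0.000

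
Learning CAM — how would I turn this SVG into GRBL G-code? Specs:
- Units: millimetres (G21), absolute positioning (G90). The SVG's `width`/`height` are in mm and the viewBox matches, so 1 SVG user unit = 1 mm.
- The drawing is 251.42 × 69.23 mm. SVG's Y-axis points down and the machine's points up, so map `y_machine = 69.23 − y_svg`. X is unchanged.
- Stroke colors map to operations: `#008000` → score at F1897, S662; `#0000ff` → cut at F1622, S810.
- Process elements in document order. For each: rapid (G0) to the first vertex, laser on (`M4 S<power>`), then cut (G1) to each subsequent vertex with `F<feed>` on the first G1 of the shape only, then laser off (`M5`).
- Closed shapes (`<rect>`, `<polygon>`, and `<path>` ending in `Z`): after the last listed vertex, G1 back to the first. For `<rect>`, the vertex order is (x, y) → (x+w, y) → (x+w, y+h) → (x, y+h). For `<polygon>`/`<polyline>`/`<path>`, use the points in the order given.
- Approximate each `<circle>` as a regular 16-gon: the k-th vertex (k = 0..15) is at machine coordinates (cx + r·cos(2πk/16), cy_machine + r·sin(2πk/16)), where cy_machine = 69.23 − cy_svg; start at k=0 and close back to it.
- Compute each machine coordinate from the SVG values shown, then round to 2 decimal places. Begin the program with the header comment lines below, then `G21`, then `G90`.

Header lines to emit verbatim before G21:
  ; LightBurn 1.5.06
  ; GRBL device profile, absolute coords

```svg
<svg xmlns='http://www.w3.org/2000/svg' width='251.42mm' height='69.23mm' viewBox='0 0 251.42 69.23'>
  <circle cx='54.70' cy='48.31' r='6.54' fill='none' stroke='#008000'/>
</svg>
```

viewBox `0 0 251.42 69.23` with mm width/height → 1 unit = 1 mm. Flip: y_m = 69.23 − y_svg.

**Shape 1** — `<circle>` circle, stroke `#008000` → score (S662, F1897). Machine vertices: (61.24,20.92) → (60.74,23.42) → (59.32,25.54) → (57.20,26.96) → (54.70,27.46) → (52.20,26.96) → (50.08,25.54) → (48.66,23.42) → (48.16,20.92) → (48.66,18.42) → (50.08,16.30) → (52.20,14.88) → (54.70,14.38) → (57.20,14.88) → (59.32,16.30) → (60.74,18.42) → (61.24,20.92). Closed: final G1 returns to the first vertex.

; LightBurn 1.5.06
; GRBL device profile, absolute coords
G21
G90
G0 X61.24 Y20.92
M4 S662
G1 X60.74 Y23.42 F1897
G1 X59.32 Y25.54
G1 X57.20 Y26.96
G1 X54.70 Y27.46
G1 X52.20 Y26.96
G1 X50.08 Y25.54
G1 X48.66 Y23.42
G1 X48.16 Y20.92
G1 X48.66 Y18.42
G1 X50.08 Y16.30
G1 X52.20 Y14.88
G1 X54.70 Y14.38
G1 X57.20 Y14.88
G1 X59.32 Y16.30
G1 X60.74 Y18.42
G1 X61.24 Y20.92
M5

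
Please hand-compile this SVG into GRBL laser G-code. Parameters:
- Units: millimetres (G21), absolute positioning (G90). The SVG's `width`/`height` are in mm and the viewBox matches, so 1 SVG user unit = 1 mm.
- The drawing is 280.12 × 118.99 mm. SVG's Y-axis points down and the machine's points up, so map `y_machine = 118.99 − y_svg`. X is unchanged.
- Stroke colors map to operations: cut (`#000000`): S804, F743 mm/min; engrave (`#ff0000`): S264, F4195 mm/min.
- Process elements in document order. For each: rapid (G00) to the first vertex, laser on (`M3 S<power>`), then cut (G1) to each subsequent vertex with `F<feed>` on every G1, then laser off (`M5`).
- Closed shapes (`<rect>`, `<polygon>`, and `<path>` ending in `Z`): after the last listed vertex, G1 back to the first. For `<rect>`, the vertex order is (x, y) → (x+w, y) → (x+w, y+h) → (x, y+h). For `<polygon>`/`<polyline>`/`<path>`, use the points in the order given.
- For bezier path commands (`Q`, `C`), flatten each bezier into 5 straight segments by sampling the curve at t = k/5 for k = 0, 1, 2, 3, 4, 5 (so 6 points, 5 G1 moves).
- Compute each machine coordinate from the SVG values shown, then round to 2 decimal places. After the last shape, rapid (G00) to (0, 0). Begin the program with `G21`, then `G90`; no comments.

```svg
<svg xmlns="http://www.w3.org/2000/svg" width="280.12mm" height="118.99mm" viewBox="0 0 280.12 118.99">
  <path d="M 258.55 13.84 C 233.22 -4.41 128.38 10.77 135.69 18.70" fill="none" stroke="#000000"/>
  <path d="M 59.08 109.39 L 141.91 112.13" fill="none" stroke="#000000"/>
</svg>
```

G21
G90
G00 X258.55 Y105.15
M3 S804
G1 X235.34 Y112.41 F743
G1 X202.26 Y113.61 F743
G1 X168.48 Y110.68 F743
G1 X143.23 Y105.59 F743
G1 X135.69 Y100.29 F743
M5
G00 X59.08 Y9.60
M3 S804
G1 X141.91 Y6.86 F743
M5
G00 X0.00 Y0.00

1 u = 1 mm; y_m = 118.99 − y.

[1] `<path>` cubic bezier, #000000→cut S804 F743: (258.55,105.15) → (235.34,112.41) → (202.26,113.61) → (168.48,110.68) → (143.23,105.59) → (135.69,100.29)

[2] `<path>` line segment, #000000→cut S804 F743: (59.08,9.60) → (141.91,6.86)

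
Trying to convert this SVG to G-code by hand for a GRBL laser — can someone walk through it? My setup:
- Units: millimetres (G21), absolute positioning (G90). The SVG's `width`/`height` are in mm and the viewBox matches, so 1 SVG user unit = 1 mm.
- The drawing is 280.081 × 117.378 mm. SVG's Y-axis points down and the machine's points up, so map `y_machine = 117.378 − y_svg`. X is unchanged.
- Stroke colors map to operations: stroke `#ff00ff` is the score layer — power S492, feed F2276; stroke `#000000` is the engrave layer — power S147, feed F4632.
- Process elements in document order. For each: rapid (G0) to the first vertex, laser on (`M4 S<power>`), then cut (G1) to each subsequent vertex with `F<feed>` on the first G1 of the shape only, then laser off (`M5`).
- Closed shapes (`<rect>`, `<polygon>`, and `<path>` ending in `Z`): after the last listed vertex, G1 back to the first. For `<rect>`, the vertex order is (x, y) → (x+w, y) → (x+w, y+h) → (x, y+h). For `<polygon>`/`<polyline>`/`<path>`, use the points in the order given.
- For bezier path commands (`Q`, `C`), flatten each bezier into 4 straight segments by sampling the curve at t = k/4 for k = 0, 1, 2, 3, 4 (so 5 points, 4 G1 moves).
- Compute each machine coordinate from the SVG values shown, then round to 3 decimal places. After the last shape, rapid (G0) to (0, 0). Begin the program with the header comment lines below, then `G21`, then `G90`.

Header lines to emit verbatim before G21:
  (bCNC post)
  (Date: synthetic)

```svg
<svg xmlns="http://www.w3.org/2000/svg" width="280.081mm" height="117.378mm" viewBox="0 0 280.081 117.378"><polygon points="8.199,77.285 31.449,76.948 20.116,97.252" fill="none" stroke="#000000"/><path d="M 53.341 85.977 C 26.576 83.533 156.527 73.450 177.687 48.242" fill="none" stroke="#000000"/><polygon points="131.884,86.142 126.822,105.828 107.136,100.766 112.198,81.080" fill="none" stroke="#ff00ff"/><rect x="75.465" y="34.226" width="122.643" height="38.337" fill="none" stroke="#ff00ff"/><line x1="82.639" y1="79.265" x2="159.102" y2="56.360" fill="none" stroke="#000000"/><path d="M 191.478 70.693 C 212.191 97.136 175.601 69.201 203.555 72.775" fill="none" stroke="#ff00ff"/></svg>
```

(bCNC post)
(Date: synthetic)
G21
G90
G0 X8.199 Y40.093
M4 S147
G1 X31.449 Y40.430 F4632
G1 X20.116 Y20.126
G1 X8.199 Y40.093
M5
G0 X53.341 Y31.401
M4 S147
G1 X58.503 Y34.783 F4632
G1 X97.542 Y41.732
G1 X145.567 Y52.949
G1 X177.687 Y69.136
M5
G0 X131.884 Y31.236
M4 S492
G1 X126.822 Y11.550 F2276
G1 X107.136 Y16.612
G1 X112.198 Y36.298
G1 X131.884 Y31.236
M5
G0 X75.465 Y83.152
M4 S492
G1 X198.108 Y83.152 F2276
G1 X198.108 Y44.815
G1 X75.465 Y44.815
G1 X75.465 Y83.152
M5
G0 X82.639 Y38.113
M4 S147
G1 X159.102 Y61.018 F4632
M5
G0 X191.478 Y46.685
M4 S492
G1 X198.172 Y35.707 F2276
G1 X194.801 Y37.068
G1 X192.788 Y42.718
G1 X203.555 Y44.603
M5
G0 X0.000 Y0.000

Since the viewBox matches the mm dimensions, user units are millimetres directly. The only transform is the Y-flip y_m = 117.378 − y_svg.

Shape 1 is a regular polygon drawn with `<polygon>`. Its stroke #000000 means engrave at S147, F4632. After flipping Y the toolpath is (8.199,40.093) → (31.449,40.430) → (20.116,20.126) → (8.199,40.093), returning to the start.

Shape 2 is a cubic bezier drawn with `<path>`. Its stroke #000000 means engrave at S147, F4632. After flipping Y the toolpath is (53.341,31.401) → (58.503,34.783) → (97.542,41.732) → (145.567,52.949) → (177.687,69.136).

Shape 3 is a regular polygon drawn with `<polygon>`. Its stroke #ff00ff means score at S492, F2276. After flipping Y the toolpath is (131.884,31.236) → (126.822,11.550) → (107.136,16.612) → (112.198,36.298) → (131.884,31.236), returning to the start.

Shape 4 is a rectangle drawn with `<rect>`. Its stroke #ff00ff means score at S492, F2276. After flipping Y the toolpath is (75.465,83.152) → (198.108,83.152) → (198.108,44.815) → (75.465,44.815) → (75.465,83.152), returning to the start.

Shape 5 is a line segment drawn with `<line>`. Its stroke #000000 means engrave at S147, F4632. After flipping Y the toolpath is (82.639,38.113) → (159.102,61.018).

Shape 6 is a cubic bezier drawn with `<path>`. Its stroke #ff00ff means score at S492, F2276. After flipping Y the toolpath is (191.478,46.685) → (198.172,35.707) → (194.801,37.068) → (192.788,42.718) → (203.555,44.603).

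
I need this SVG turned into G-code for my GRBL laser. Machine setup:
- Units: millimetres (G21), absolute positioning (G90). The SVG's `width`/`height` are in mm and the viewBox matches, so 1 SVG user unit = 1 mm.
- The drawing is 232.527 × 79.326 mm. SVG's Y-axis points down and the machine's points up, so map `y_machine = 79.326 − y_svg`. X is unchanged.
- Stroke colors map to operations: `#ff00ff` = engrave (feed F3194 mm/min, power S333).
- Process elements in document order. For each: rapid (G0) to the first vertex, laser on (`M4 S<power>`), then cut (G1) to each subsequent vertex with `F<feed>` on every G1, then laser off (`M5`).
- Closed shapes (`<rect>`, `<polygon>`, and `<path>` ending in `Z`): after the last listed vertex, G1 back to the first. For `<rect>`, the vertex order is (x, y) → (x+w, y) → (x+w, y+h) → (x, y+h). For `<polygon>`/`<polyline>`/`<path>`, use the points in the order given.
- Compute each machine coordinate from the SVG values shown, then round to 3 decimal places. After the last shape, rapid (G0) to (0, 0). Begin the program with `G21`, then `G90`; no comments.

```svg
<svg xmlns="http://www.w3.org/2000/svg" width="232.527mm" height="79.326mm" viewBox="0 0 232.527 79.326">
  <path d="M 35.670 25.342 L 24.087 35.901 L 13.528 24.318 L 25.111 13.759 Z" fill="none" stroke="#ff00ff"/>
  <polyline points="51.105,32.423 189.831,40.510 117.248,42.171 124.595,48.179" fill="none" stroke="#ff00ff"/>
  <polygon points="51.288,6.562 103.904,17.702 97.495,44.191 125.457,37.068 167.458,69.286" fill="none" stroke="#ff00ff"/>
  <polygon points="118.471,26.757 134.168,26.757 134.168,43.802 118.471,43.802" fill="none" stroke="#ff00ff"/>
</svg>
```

viewBox `0 0 232.527 79.326` with mm width/height → 1 unit = 1 mm. Flip: y_m = 79.326 − y_svg.

**Shape 1** — `<path>` regular polygon, stroke `#ff00ff` → engrave (S333, F3194). Machine vertices: (35.670,53.984) → (24.087,43.425) → (13.528,55.008) → (25.111,65.567) → (35.670,53.984). Closed: final G1 returns to the first vertex.

**Shape 2** — `<polyline>` open polyline, stroke `#ff00ff` → engrave (S333, F3194). Machine vertices: (51.105,46.903) → (189.831,38.816) → (117.248,37.155) → (124.595,31.147). Open path.

**Shape 3** — `<polygon>` closed polygon, stroke `#ff00ff` → engrave (S333, F3194). Machine vertices: (51.288,72.764) → (103.904,61.624) → (97.495,35.135) → (125.457,42.258) → (167.458,10.040) → (51.288,72.764). Closed: final G1 returns to the first vertex.

**Shape 4** — `<polygon>` rectangle, stroke `#ff00ff` → engrave (S333, F3194). Machine vertices: (118.471,52.569) → (134.168,52.569) → (134.168,35.524) → (118.471,35.524) → (118.471,52.569). Closed: final G1 returns to the first vertex.

G21
G90
G0 X35.670 Y53.984
M4 S333
G1 X24.087 Y43.425 F3194
G1 X13.528 Y55.008 F3194
G1 X25.111 Y65.567 F3194
G1 X35.670 Y53.984 F3194
M5
G0 X51.105 Y46.903
M4 S333
G1 X189.831 Y38.816 F3194
G1 X117.248 Y37.155 F3194
G1 X124.595 Y31.147 F3194
M5
G0 X51.288 Y72.764
M4 S333
G1 X103.904 Y61.624 F3194
G1 X97.495 Y35.135 F3194
G1 X125.457 Y42.258 F3194
G1 X167.458 Y10.040 F3194
G1 X51.288 Y72.764 F3194
M5
G0 X118.471 Y52.569
M4 S333
G1 X134.168 Y52.569 F3194
G1 X134.168 Y35.524 F3194
G1 X118.471 Y35.524 F3194
G1 X118.471 Y52.569 F3194
M5
G0 X0.000 Y0.000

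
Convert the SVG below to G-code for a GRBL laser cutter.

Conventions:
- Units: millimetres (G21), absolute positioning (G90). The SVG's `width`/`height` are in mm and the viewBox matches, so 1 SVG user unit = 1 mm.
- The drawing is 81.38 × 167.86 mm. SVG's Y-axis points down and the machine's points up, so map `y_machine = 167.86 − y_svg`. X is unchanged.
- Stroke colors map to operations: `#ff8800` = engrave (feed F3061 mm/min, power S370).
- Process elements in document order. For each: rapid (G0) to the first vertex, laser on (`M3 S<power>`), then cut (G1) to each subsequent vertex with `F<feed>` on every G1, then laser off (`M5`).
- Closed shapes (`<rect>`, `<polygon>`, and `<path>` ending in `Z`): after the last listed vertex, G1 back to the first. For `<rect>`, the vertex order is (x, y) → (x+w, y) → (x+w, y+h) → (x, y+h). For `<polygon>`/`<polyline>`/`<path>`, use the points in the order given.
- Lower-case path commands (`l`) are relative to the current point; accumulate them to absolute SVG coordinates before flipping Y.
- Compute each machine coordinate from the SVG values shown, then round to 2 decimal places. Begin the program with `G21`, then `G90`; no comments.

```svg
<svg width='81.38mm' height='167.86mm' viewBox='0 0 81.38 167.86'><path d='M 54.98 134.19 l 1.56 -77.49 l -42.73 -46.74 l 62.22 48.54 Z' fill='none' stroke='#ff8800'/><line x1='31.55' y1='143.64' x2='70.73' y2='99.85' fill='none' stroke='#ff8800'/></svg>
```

1 u = 1 mm; y_m = 167.86 − y.

[1] `<path>` closed polygon, #ff8800→engrave S370 F3061: (54.98,33.67) → (56.54,111.16) → (13.81,157.90) → (76.03,109.36) → (54.98,33.67) (closed)

[2] `<line>` line segment, #ff8800→engrave S370 F3061: (31.55,24.22) → (70.73,68.01)

G21
G90
G0 X54.98 Y33.67
M3 S370
G1 X56.54 Y111.16 F3061
G1 X13.81 Y157.90 F3061
G1 X76.03 Y109.36 F3061
G1 X54.98 Y33.67 F3061
M5
G0 X31.55 Y24.22
M3 S370
G1 X70.73 Y68.01 F3061
M5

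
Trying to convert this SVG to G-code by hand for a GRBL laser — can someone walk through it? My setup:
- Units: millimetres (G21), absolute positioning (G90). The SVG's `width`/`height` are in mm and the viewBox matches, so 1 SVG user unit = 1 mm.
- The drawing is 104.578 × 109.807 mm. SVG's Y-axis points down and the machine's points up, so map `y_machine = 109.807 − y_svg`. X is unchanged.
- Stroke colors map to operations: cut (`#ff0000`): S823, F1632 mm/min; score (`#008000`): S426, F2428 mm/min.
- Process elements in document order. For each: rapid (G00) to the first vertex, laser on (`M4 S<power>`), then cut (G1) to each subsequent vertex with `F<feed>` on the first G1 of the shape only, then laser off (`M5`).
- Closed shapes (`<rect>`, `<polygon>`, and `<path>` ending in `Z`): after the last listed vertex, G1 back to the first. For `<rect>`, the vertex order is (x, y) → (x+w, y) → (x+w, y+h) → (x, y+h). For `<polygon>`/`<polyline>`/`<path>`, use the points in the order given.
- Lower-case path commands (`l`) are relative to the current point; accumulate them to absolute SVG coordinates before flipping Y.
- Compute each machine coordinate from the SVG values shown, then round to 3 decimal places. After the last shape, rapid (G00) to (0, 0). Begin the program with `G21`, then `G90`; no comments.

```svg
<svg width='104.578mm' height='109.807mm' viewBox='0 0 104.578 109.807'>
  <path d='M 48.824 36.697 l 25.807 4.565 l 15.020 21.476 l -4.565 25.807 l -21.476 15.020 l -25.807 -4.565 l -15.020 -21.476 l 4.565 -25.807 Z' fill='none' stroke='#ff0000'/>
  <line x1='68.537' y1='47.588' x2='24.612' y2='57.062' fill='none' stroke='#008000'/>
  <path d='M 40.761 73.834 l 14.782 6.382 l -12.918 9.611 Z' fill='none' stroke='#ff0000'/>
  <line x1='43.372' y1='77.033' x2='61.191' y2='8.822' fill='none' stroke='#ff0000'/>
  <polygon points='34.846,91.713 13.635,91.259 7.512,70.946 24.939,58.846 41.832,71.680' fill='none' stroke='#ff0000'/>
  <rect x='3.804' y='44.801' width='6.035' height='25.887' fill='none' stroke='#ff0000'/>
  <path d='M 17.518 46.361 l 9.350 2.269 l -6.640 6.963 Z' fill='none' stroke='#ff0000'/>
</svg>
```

G21
G90
G00 X48.824 Y73.110
M4 S823
G1 X74.631 Y68.545 F1632
G1 X89.651 Y47.069
G1 X85.086 Y21.262
G1 X63.610 Y6.242
G1 X37.803 Y10.807
G1 X22.783 Y32.283
G1 X27.348 Y58.090
G1 X48.824 Y73.110
M5
G00 X68.537 Y62.219
M4 S426
G1 X24.612 Y52.745 F2428
M5
G00 X40.761 Y35.973
M4 S823
G1 X55.543 Y29.591 F1632
G1 X42.625 Y19.980
G1 X40.761 Y35.973
M5
G00 X43.372 Y32.774
M4 S823
G1 X61.191 Y100.985 F1632
M5
G00 X34.846 Y18.094
M4 S823
G1 X13.635 Y18.548 F1632
G1 X7.512 Y38.861
G1 X24.939 Y50.961
G1 X41.832 Y38.127
G1 X34.846 Y18.094
M5
G00 X3.804 Y65.006
M4 S823
G1 X9.839 Y65.006 F1632
G1 X9.839 Y39.119
G1 X3.804 Y39.119
G1 X3.804 Y65.006
M5
G00 X17.518 Y63.446
M4 S823
G1 X26.868 Y61.177 F1632
G1 X20.228 Y54.214
G1 X17.518 Y63.446
M5
G00 X0.000 Y0.000

viewBox `0 0 104.578 109.807` with mm width/height → 1 unit = 1 mm. Flip: y_m = 109.807 − y_svg.

**Shape 1** — `<path>` regular polygon, stroke `#ff0000` → cut (S823, F1632). Machine vertices: (48.824,73.110) → (74.631,68.545) → (89.651,47.069) → (85.086,21.262) → (63.610,6.242) → (37.803,10.807) → (22.783,32.283) → (27.348,58.090) → (48.824,73.110). Closed: final G1 returns to the first vertex.

**Shape 2** — `<line>` line segment, stroke `#008000` → score (S426, F2428). Machine vertices: (68.537,62.219) → (24.612,52.745). Open path.

**Shape 3** — `<path>` regular polygon, stroke `#ff0000` → cut (S823, F1632). Machine vertices: (40.761,35.973) → (55.543,29.591) → (42.625,19.980) → (40.761,35.973). Closed: final G1 returns to the first vertex.

**Shape 4** — `<line>` line segment, stroke `#ff0000` → cut (S823, F1632). Machine vertices: (43.372,32.774) → (61.191,100.985). Open path.

**Shape 5** — `<polygon>` regular polygon, stroke `#ff0000` → cut (S823, F1632). Machine vertices: (34.846,18.094) → (13.635,18.548) → (7.512,38.861) → (24.939,50.961) → (41.832,38.127) → (34.846,18.094). Closed: final G1 returns to the first vertex.

**Shape 6** — `<rect>` rectangle, stroke `#ff0000` → cut (S823, F1632). Machine vertices: (3.804,65.006) → (9.839,65.006) → (9.839,39.119) → (3.804,39.119) → (3.804,65.006). Closed: final G1 returns to the first vertex.

**Shape 7** — `<path>` regular polygon, stroke `#ff0000` → cut (S823, F1632). Machine vertices: (17.518,63.446) → (26.868,61.177) → (20.228,54.214) → (17.518,63.446). Closed: final G1 returns to the first vertex.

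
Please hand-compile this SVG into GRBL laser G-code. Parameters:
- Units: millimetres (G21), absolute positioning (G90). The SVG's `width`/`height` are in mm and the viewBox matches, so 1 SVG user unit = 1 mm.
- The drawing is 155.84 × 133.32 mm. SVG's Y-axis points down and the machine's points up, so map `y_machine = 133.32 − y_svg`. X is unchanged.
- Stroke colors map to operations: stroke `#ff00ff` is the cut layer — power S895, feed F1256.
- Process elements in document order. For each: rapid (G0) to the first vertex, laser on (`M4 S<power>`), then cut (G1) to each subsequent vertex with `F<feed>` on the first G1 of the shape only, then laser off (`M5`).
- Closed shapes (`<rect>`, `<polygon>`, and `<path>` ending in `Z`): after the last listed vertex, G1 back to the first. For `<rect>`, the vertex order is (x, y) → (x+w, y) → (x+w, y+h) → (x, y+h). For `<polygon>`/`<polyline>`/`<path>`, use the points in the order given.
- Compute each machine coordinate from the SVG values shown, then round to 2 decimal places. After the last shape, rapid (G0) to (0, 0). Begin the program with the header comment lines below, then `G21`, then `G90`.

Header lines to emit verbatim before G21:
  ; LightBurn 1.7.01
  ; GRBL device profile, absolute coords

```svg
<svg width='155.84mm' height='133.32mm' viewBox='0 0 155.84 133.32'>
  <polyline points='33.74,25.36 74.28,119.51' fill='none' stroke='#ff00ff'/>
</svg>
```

; LightBurn 1.7.01
; GRBL device profile, absolute coords
G21
G90
G0 X33.74 Y107.96
M4 S895
G1 X74.28 Y13.81 F1256
M5
G0 X0.00 Y0.00

Since the viewBox matches the mm dimensions, user units are millimetres directly. The only transform is the Y-flip y_m = 133.32 − y_svg.

Shape 1 is a line segment drawn with `<polyline>`. Its stroke #ff00ff means cut at S895, F1256. After flipping Y the toolpath is (33.74,107.96) → (74.28,13.81).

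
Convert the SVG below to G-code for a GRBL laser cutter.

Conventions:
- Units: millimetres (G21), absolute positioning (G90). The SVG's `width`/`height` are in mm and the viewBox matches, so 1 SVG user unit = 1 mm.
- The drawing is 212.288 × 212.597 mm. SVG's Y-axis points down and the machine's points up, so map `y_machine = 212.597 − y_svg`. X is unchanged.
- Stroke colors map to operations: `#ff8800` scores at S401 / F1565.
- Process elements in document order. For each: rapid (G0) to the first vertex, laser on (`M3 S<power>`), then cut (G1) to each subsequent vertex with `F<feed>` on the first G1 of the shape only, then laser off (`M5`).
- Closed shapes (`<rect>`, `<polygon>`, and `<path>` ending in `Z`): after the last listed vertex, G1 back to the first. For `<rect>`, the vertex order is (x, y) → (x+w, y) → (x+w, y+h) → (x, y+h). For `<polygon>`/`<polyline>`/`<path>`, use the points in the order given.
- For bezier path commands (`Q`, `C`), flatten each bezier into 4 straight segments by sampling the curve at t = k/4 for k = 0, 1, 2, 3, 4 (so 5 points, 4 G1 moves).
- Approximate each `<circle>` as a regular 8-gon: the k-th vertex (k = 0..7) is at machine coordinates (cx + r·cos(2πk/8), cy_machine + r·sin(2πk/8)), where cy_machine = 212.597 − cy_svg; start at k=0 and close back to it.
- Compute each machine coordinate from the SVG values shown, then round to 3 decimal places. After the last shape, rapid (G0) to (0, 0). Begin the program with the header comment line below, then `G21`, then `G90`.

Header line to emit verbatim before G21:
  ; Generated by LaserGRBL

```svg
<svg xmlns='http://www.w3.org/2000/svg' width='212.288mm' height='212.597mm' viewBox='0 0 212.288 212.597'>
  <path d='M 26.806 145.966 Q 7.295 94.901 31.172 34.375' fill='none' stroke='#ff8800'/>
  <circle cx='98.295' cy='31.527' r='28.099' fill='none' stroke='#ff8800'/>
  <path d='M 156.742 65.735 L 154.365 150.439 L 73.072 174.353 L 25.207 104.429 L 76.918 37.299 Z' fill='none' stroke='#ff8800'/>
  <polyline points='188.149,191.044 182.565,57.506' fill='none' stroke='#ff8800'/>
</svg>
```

viewBox `0 0 212.288 212.597` with mm width/height → 1 unit = 1 mm. Flip: y_m = 212.597 − y_svg.

**Shape 1** — `<path>` quadratic bezier, stroke `#ff8800` → score (S401, F1565). Control points (SVG): P0=(26.806,145.966), P1=(7.295,94.901), P2=(31.172,34.375); sampled at t=k/4. Machine vertices: (26.806,66.631) → (19.762,92.755) → (18.142,120.061) → (21.945,148.550) → (31.172,178.222). Open path.

**Shape 2** — `<circle>` circle, stroke `#ff8800` → score (S401, F1565). Machine vertices: (126.394,181.070) → (118.164,200.939) → (98.295,209.169) → (78.426,200.939) → (70.196,181.070) → (78.426,161.201) → (98.295,152.971) → (118.164,161.201) → (126.394,181.070). Closed: final G1 returns to the first vertex.

**Shape 3** — `<path>` regular polygon, stroke `#ff8800` → score (S401, F1565). Machine vertices: (156.742,146.862) → (154.365,62.158) → (73.072,38.244) → (25.207,108.168) → (76.918,175.298) → (156.742,146.862). Closed: final G1 returns to the first vertex.

**Shape 4** — `<polyline>` line segment, stroke `#ff8800` → score (S401, F1565). Machine vertices: (188.149,21.553) → (182.565,155.091). Open path.

; Generated by LaserGRBL
G21
G90
G0 X26.806 Y66.631
M3 S401
G1 X19.762 Y92.755 F1565
G1 X18.142 Y120.061
G1 X21.945 Y148.550
G1 X31.172 Y178.222
M5
G0 X126.394 Y181.070
M3 S401
G1 X118.164 Y200.939 F1565
G1 X98.295 Y209.169
G1 X78.426 Y200.939
G1 X70.196 Y181.070
G1 X78.426 Y161.201
G1 X98.295 Y152.971
G1 X118.164 Y161.201
G1 X126.394 Y181.070
M5
G0 X156.742 Y146.862
M3 S401
G1 X154.365 Y62.158 F1565
G1 X73.072 Y38.244
G1 X25.207 Y108.168
G1 X76.918 Y175.298
G1 X156.742 Y146.862
M5
G0 X188.149 Y21.553
M3 S401
G1 X182.565 Y155.091 F1565
M5
G0 X0.000 Y0.000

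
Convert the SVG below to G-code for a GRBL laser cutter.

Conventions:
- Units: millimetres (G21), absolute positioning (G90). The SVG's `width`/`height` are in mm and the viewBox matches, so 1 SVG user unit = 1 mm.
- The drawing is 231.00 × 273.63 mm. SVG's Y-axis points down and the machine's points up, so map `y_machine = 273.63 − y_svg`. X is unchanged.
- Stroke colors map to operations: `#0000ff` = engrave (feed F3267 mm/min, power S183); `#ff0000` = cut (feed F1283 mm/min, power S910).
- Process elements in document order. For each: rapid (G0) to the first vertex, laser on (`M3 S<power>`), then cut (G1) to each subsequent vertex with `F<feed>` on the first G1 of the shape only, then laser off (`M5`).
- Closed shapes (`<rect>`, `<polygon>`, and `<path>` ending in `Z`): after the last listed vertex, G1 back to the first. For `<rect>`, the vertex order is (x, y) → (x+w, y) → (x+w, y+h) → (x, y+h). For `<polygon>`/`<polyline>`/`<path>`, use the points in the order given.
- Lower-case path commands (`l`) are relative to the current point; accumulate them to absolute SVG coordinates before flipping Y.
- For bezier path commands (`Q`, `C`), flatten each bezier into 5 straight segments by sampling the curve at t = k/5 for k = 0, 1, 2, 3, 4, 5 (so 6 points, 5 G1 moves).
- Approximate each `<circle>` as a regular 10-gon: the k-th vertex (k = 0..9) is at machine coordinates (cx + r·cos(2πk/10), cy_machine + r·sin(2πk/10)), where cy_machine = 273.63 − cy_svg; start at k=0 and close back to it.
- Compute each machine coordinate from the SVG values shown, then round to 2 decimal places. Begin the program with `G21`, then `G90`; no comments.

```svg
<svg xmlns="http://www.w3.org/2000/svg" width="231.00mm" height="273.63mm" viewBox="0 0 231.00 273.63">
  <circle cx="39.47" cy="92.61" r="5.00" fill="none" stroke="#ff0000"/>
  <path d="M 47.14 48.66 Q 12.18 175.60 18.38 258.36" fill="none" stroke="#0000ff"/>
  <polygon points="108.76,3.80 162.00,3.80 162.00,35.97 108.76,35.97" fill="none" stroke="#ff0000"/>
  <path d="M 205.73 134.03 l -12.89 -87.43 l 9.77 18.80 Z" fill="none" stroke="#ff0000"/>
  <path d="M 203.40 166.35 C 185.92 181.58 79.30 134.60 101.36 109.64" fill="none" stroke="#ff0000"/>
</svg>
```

G21
G90
G0 X44.47 Y181.02
M3 S910
G1 X43.52 Y183.96 F1283
G1 X41.02 Y185.78
G1 X37.92 Y185.78
G1 X35.42 Y183.96
G1 X34.47 Y181.02
G1 X35.42 Y178.08
G1 X37.92 Y176.26
G1 X41.02 Y176.26
G1 X43.52 Y178.08
G1 X44.47 Y181.02
M5
G0 X47.14 Y224.97
M3 S183
G1 X34.80 Y175.96 F3267
G1 X25.76 Y130.49
G1 X20.01 Y88.55
G1 X17.55 Y50.14
G1 X18.38 Y15.27
M5
G0 X108.76 Y269.83
M3 S910
G1 X162.00 Y269.83 F1283
G1 X162.00 Y237.66
G1 X108.76 Y237.66
G1 X108.76 Y269.83
M5
G0 X205.73 Y139.60
M3 S910
G1 X192.84 Y227.03 F1283
G1 X202.61 Y208.23
G1 X205.73 Y139.60
M5
G0 X203.40 Y107.28
M3 S910
G1 X183.96 Y104.93 F1283
G1 X153.58 Y113.47
G1 X122.71 Y128.86
G1 X101.82 Y147.05
G1 X101.36 Y163.99
M5

Since the viewBox matches the mm dimensions, user units are millimetres directly. The only transform is the Y-flip y_m = 273.63 − y_svg.

Shape 1 is a circle drawn with `<circle>`. Its stroke #ff0000 means cut at S910, F1283. After flipping Y the toolpath is (44.47,181.02) → (43.52,183.96) → (41.02,185.78) → (37.92,185.78) → (35.42,183.96) → (34.47,181.02) → (35.42,178.08) → (37.92,176.26) → (41.02,176.26) → (43.52,178.08) → (44.47,181.02), returning to the start.

Shape 2 is a quadratic bezier drawn with `<path>`. Its stroke #0000ff means engrave at S183, F3267. After flipping Y the toolpath is (47.14,224.97) → (34.80,175.96) → (25.76,130.49) → (20.01,88.55) → (17.55,50.14) → (18.38,15.27).

Shape 3 is a rectangle drawn with `<polygon>`. Its stroke #ff0000 means cut at S910, F1283. After flipping Y the toolpath is (108.76,269.83) → (162.00,269.83) → (162.00,237.66) → (108.76,237.66) → (108.76,269.83), returning to the start.

Shape 4 is a closed polygon drawn with `<path>`. Its stroke #ff0000 means cut at S910, F1283. After flipping Y the toolpath is (205.73,139.60) → (192.84,227.03) → (202.61,208.23) → (205.73,139.60), returning to the start.

Shape 5 is a cubic bezier drawn with `<path>`. Its stroke #ff0000 means cut at S910, F1283. After flipping Y the toolpath is (203.40,107.28) → (183.96,104.93) → (153.58,113.47) → (122.71,128.86) → (101.82,147.05) → (101.36,163.99).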